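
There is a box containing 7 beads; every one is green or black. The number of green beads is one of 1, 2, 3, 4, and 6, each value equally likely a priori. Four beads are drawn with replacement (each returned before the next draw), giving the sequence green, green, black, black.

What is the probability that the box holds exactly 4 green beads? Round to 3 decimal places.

0.313

The likelihood of the observed sequence under each hypothesis: P(data | r = 1) = (1/7)(1/7)(6/7)(6/7) = 0.014994; P(data | r = 2) = (2/7)(2/7)(5/7)(5/7) = 0.041649; P(data | r = 3) = (3/7)(3/7)(4/7)(4/7) = 0.059975; P(data | r = 4) = (4/7)(4/7)(3/7)(3/7) = 0.059975; P(data | r = 6) = (6/7)(6/7)(1/7)(1/7) = 0.014994.
Weighting by the prior gives 1/5 · 0.014994 = 0.0029988, 1/5 · 0.041649 = 0.0083299, 1/5 · 0.059975 = 0.011995, 1/5 · 0.059975 = 0.011995, 1/5 · 0.014994 = 0.0029988; these sum to 0.038317.
Hence P(r = 4 | data) = (0.011995) / (0.038317) = 0.31304.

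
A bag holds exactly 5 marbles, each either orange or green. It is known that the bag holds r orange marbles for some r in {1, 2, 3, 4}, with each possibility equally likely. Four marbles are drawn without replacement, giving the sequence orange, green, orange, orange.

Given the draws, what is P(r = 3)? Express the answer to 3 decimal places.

0.333

The likelihood of the observed sequence under each hypothesis: P(data | r = 1) = (1/5)(4/4)(0/3) = 0; P(data | r = 2) = (2/5)(3/4)(1/3)(0/2) = 0; P(data | r = 3) = (3/5)(2/4)(2/3)(1/2) = 1/10; P(data | r = 4) = (4/5)(1/4)(3/3)(2/2) = 1/5.
Multiplying each by its prior: 1/4 · 0 = 0, 1/4 · 0 = 0, 1/4 · 1/10 = 1/40, 1/4 · 1/5 = 1/20; summing to 3/40.
Hence P(r = 3 | data) = (1/40) / (3/40) = 1/3.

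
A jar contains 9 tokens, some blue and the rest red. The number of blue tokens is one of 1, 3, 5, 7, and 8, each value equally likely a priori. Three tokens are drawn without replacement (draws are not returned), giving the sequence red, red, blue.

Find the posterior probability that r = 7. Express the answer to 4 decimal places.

0.0636

Under each hypothesis, the probability of the observed sequence is: P(data | r = 1) = (8/9)(7/8)(1/7) = 1/9; P(data | r = 3) = (6/9)(5/8)(3/7) = 5/28; P(data | r = 5) = (4/9)(3/8)(5/7) = 5/42; P(data | r = 7) = (2/9)(1/8)(7/7) = 1/36; P(data | r = 8) = (1/9)(0/8) = 0.
Multiplying each by its prior: 1/5 · 1/9 = 1/45, 1/5 · 5/28 = 1/28, 1/5 · 5/42 = 1/42, 1/5 · 1/36 = 1/180, 1/5 · 0 = 0; with total 11/126.
Therefore the posterior P(r = 7 | data) = (1/180) / (11/126) = 7/110.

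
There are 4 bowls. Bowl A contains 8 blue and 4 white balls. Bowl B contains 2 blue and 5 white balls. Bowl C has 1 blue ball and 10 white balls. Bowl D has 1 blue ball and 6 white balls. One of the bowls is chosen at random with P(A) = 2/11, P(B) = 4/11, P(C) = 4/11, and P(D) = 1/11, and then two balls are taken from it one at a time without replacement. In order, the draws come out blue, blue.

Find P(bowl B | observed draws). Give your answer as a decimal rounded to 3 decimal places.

The likelihood of the observed sequence under each hypothesis: P(data | bowl A) = (8/12)(7/11) = 14/33; P(data | bowl B) = (2/7)(1/6) = 1/21; P(data | bowl C) = (1/11)(0/10) = 0; P(data | bowl D) = (1/7)(0/6) = 0.
The prior-weighted likelihoods are 2/11 · 14/33 = 28/363, 4/11 · 1/21 = 4/231, 4/11 · 0 = 0, 1/11 · 0 = 0; with total 80/847.
Hence P(bowl B | data) = (4/231) / (80/847) = 11/60.

0.183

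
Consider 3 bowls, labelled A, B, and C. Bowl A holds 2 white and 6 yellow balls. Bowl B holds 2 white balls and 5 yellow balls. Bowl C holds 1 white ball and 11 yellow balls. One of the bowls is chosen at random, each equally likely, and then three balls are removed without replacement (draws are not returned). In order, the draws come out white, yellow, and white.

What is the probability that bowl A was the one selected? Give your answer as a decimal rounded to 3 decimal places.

0.429

Compute the likelihood of the observed sequence for each case: P(data | bowl A) = (2/8)(6/7)(1/6) = 1/28; P(data | bowl B) = (2/7)(5/6)(1/5) = 1/21; P(data | bowl C) = (1/12)(11/11)(0/10) = 0.
The prior-weighted likelihoods are 1/3 · 1/28 = 1/84, 1/3 · 1/21 = 1/63, 1/3 · 0 = 0; summing to 1/36.
By Bayes' rule, P(bowl A | data) = (1/84) / (1/36) = 3/7.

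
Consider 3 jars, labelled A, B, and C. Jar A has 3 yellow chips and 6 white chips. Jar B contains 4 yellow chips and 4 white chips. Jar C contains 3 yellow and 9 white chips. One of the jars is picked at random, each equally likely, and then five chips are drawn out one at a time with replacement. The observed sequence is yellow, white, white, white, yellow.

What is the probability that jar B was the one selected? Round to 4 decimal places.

Compute the likelihood of the observed sequence for each case: P(data | jar A) = (3/9)(6/9)(6/9)(6/9)(3/9) = 0.032922; P(data | jar B) = (4/8)(4/8)(4/8)(4/8)(4/8) = 0.03125; P(data | jar C) = (3/12)(9/12)(9/12)(9/12)(3/12) = 0.026367.
Multiplying each by its prior: 1/3 · 0.032922 = 0.010974, 1/3 · 0.03125 = 0.010417, 1/3 · 0.026367 = 0.0087891; these sum to 0.03018.
So P(jar B | data) = (0.010417) / (0.03018) = 0.34516.

0.3452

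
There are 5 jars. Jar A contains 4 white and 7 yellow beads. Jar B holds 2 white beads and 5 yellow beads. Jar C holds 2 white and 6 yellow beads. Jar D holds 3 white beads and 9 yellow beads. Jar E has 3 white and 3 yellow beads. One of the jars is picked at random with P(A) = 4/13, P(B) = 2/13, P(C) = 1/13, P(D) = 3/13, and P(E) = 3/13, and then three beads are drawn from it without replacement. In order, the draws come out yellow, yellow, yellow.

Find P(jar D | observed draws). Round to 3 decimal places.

0.373

Under each hypothesis, the probability of the observed sequence is: P(data | jar A) = (7/11)(6/10)(5/9) = 0.21212; P(data | jar B) = (5/7)(4/6)(3/5) = 0.28571; P(data | jar C) = (6/8)(5/7)(4/6) = 0.35714; P(data | jar D) = (9/12)(8/11)(7/10) = 0.38182; P(data | jar E) = (3/6)(2/5)(1/4) = 0.05.
Multiplying each by its prior: 4/13 · 0.21212 = 0.065268, 2/13 · 0.28571 = 0.043956, 1/13 · 0.35714 = 0.027473, 3/13 · 0.38182 = 0.088112, 3/13 · 0.05 = 0.011538; these sum to 0.23635.
Hence P(jar D | data) = (0.088112) / (0.23635) = 0.37281.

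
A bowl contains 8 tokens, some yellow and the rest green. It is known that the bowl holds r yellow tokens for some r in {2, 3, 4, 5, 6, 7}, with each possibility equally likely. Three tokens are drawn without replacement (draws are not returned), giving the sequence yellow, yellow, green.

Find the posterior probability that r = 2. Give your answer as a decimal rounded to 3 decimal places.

The likelihood of the observed sequence under each hypothesis: P(data | r = 2) = (2/8)(1/7)(6/6) = 1/28; P(data | r = 3) = (3/8)(2/7)(5/6) = 5/56; P(data | r = 4) = (4/8)(3/7)(4/6) = 1/7; P(data | r = 5) = (5/8)(4/7)(3/6) = 5/28; P(data | r = 6) = (6/8)(5/7)(2/6) = 5/28; P(data | r = 7) = (7/8)(6/7)(1/6) = 1/8.
Multiplying each by its prior: 1/6 · 1/28 = 1/168, 1/6 · 5/56 = 5/336, 1/6 · 1/7 = 1/42, 1/6 · 5/28 = 5/168, 1/6 · 5/28 = 5/168, 1/6 · 1/8 = 1/48; summing to 1/8.
So P(r = 2 | data) = (1/168) / (1/8) = 1/21.

0.048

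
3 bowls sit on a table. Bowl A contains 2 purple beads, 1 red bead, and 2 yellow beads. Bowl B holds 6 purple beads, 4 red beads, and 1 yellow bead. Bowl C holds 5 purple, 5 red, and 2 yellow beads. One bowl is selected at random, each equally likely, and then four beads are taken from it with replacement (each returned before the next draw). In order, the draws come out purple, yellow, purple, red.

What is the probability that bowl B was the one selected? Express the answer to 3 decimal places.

The likelihood of the observed sequence under each hypothesis: P(data | bowl A) = (2/5)(2/5)(2/5)(1/5) = 0.0128; P(data | bowl B) = (6/11)(1/11)(6/11)(4/11) = 0.0098354; P(data | bowl C) = (5/12)(2/12)(5/12)(5/12) = 0.012056.
Weighting by the prior gives 1/3 · 0.0128 = 0.0042667, 1/3 · 0.0098354 = 0.0032785, 1/3 · 0.012056 = 0.0040188; these sum to 0.011564.
So P(bowl B | data) = (0.0032785) / (0.011564) = 0.28351.

0.284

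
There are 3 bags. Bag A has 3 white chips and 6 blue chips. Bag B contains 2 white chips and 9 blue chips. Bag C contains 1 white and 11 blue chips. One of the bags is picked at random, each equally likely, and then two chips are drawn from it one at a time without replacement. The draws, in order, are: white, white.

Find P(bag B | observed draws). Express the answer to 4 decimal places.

0.1791

Compute the likelihood of the observed sequence for each case: P(data | bag A) = (3/9)(2/8) = 0.083333; P(data | bag B) = (2/11)(1/10) = 0.018182; P(data | bag C) = (1/12)(0/11) = 0.
The prior-weighted likelihoods are 1/3 · 0.083333 = 0.027778, 1/3 · 0.018182 = 0.0060606, 1/3 · 0 = 0; summing to 0.033838.
So P(bag B | data) = (0.0060606) / (0.033838) = 0.1791.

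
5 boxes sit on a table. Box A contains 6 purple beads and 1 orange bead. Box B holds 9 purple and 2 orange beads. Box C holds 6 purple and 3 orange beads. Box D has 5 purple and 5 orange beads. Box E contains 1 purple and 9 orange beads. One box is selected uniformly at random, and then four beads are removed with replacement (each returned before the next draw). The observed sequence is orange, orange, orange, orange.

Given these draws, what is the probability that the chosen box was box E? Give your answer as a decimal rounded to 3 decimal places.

0.896

The likelihood of the observed sequence under each hypothesis: P(data | box A) = (1/7)(1/7)(1/7)(1/7) = 0.00041649; P(data | box B) = (2/11)(2/11)(2/11)(2/11) = 0.0010928; P(data | box C) = (3/9)(3/9)(3/9)(3/9) = 0.012346; P(data | box D) = (5/10)(5/10)(5/10)(5/10) = 0.0625; P(data | box E) = (9/10)(9/10)(9/10)(9/10) = 0.6561.
The prior-weighted likelihoods are 1/5 · 0.00041649 = 8.3299e-05, 1/5 · 0.0010928 = 0.00021856, 1/5 · 0.012346 = 0.0024691, 1/5 · 0.0625 = 0.0125, 1/5 · 0.6561 = 0.13122; summing to 0.14649.
By Bayes' rule, P(box E | data) = (0.13122) / (0.14649) = 0.89575.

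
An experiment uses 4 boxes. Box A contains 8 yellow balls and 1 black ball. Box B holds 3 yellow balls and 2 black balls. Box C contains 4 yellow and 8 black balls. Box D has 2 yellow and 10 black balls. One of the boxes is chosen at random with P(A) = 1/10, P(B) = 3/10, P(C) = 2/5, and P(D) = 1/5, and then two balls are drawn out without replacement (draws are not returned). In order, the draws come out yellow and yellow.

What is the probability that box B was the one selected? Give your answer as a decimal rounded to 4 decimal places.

0.4344

Compute the likelihood of the observed sequence for each case: P(data | box A) = (8/9)(7/8) = 0.77778; P(data | box B) = (3/5)(2/4) = 0.3; P(data | box C) = (4/12)(3/11) = 0.090909; P(data | box D) = (2/12)(1/11) = 0.015152.
Weighting by the prior gives 1/10 · 0.77778 = 0.077778, 3/10 · 0.3 = 0.09, 2/5 · 0.090909 = 0.036364, 1/5 · 0.015152 = 0.0030303; with total 0.20717.
By Bayes' rule, P(box B | data) = (0.09) / (0.20717) = 0.43442.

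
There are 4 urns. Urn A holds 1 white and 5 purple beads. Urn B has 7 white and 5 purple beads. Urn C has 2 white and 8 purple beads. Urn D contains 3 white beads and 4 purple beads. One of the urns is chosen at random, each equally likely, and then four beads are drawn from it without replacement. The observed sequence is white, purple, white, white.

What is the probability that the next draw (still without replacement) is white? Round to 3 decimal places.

0.378

Under each hypothesis, the probability of the observed sequence is: P(data | urn A) = (1/6)(5/5)(0/4) = 0; P(data | urn B) = (7/12)(5/11)(6/10)(5/9) = 0.088384; P(data | urn C) = (2/10)(8/9)(1/8)(0/7) = 0; P(data | urn D) = (3/7)(4/6)(2/5)(1/4) = 0.028571.
The prior-weighted likelihoods are 1/4 · 0 = 0, 1/4 · 0.088384 = 0.022096, 1/4 · 0 = 0, 1/4 · 0.028571 = 0.0071429; these sum to 0.029239.
Normalising, the posterior is P(urn A | data) = 0, P(urn B | data) = 0.75571, P(urn C | data) = 0, P(urn D | data) = 0.24429.
Averaging over the posterior, P(white next | data) = (1/2)(0.75571) + (0)(0.24429) = 0.37785.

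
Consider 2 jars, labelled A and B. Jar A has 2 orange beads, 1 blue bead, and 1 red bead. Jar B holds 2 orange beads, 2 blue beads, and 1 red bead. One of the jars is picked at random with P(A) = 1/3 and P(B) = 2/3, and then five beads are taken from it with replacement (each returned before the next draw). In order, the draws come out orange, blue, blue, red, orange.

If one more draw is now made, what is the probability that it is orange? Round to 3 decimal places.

For each hypothesis, P(data | H) works out to: P(data | jar A) = (2/4)(1/4)(1/4)(1/4)(2/4) = 0.0039062; P(data | jar B) = (2/5)(2/5)(2/5)(1/5)(2/5) = 0.00512.
The prior-weighted likelihoods are 1/3 · 0.0039062 = 0.0013021, 2/3 · 0.00512 = 0.0034133; these sum to 0.0047154.
The posterior is then P(jar A | data) = 0.27613, P(jar B | data) = 0.72387.
Averaging over the posterior, P(orange next | data) = (1/2)(0.27613) + (2/5)(0.72387) = 0.42761.

0.428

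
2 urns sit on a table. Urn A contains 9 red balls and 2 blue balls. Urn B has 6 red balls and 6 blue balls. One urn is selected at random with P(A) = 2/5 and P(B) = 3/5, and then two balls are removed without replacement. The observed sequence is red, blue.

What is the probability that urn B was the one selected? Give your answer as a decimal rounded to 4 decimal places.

Compute the likelihood of the observed sequence for each case: P(data | urn A) = (9/11)(2/10) = 9/55; P(data | urn B) = (6/12)(6/11) = 3/11.
Multiplying each by its prior: 2/5 · 9/55 = 18/275, 3/5 · 3/11 = 9/55; summing to 63/275.
So P(urn B | data) = (9/55) / (63/275) = 5/7.

0.7143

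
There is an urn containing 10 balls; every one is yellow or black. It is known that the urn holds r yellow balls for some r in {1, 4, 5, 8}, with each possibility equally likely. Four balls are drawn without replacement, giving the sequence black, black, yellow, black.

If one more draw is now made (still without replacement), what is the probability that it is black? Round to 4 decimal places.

0.6573

Under each hypothesis, the probability of the observed sequence is: P(data | r = 1) = (9/10)(8/9)(1/8)(7/7) = 0.1; P(data | r = 4) = (6/10)(5/9)(4/8)(4/7) = 0.095238; P(data | r = 5) = (5/10)(4/9)(5/8)(3/7) = 0.059524; P(data | r = 8) = (2/10)(1/9)(8/8)(0/7) = 0.
Multiplying each by its prior: 1/4 · 0.1 = 0.025, 1/4 · 0.095238 = 0.02381, 1/4 · 0.059524 = 0.014881, 1/4 · 0 = 0; these sum to 0.06369.
Normalising, the posterior is P(r = 1 | data) = 0.39252, P(r = 4 | data) = 0.37383, P(r = 5 | data) = 0.23364, P(r = 8 | data) = 0.
Averaging over the posterior, P(black next | data) = (1)(0.39252) + (1/2)(0.37383) + (1/3)(0.23364) = 0.65732.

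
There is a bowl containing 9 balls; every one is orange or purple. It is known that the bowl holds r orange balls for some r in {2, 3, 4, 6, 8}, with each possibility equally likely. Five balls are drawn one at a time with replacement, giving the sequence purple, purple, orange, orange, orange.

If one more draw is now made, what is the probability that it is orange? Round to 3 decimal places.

0.530

For each hypothesis, P(data | H) works out to: P(data | r = 2) = (7/9)(7/9)(2/9)(2/9)(2/9) = 0.0066386; P(data | r = 3) = (6/9)(6/9)(3/9)(3/9)(3/9) = 0.016461; P(data | r = 4) = (5/9)(5/9)(4/9)(4/9)(4/9) = 0.027096; P(data | r = 6) = (3/9)(3/9)(6/9)(6/9)(6/9) = 0.032922; P(data | r = 8) = (1/9)(1/9)(8/9)(8/9)(8/9) = 0.0086708.
Weighting by the prior gives 1/5 · 0.0066386 = 0.0013277, 1/5 · 0.016461 = 0.0032922, 1/5 · 0.027096 = 0.0054192, 1/5 · 0.032922 = 0.0065844, 1/5 · 0.0086708 = 0.0017342; summing to 0.018358.
Normalising, the posterior is P(r = 2 | data) = 0.072325, P(r = 3 | data) = 0.17934, P(r = 4 | data) = 0.2952, P(r = 6 | data) = 0.35867, P(r = 8 | data) = 0.094465.
So P(orange next | data) = Σ P(orange next | H) P(H | data) = (2/9)(0.072325) + (1/3)(0.17934) + (4/9)(0.2952) + (2/3)(0.35867) + (8/9)(0.094465) = 0.53014.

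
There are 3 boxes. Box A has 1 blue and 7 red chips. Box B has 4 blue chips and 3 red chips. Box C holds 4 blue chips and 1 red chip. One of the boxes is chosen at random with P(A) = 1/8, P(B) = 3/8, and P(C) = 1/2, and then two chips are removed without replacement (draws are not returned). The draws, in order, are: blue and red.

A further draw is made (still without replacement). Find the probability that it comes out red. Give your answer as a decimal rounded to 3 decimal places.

0.263

The likelihood of the observed sequence under each hypothesis: P(data | box A) = (1/8)(7/7) = 0.125; P(data | box B) = (4/7)(3/6) = 0.28571; P(data | box C) = (4/5)(1/4) = 0.2.
Multiplying each by its prior: 1/8 · 0.125 = 0.015625, 3/8 · 0.28571 = 0.10714, 1/2 · 0.2 = 0.1; these sum to 0.22277.
Normalising, the posterior is P(box A | data) = 0.07014, P(box B | data) = 0.48096, P(box C | data) = 0.4489.
Averaging over the posterior, P(red next | data) = (1)(0.07014) + (2/5)(0.48096) + (0)(0.4489) = 0.26253.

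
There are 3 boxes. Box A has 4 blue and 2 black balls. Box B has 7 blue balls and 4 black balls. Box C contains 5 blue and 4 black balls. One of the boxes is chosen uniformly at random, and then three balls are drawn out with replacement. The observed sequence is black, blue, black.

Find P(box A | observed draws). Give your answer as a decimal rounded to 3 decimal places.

0.276

Under each hypothesis, the probability of the observed sequence is: P(data | box A) = (2/6)(4/6)(2/6) = 0.074074; P(data | box B) = (4/11)(7/11)(4/11) = 0.084147; P(data | box C) = (4/9)(5/9)(4/9) = 0.10974.
Weighting by the prior gives 1/3 · 0.074074 = 0.024691, 1/3 · 0.084147 = 0.028049, 1/3 · 0.10974 = 0.03658; summing to 0.08932.
Therefore the posterior P(box A | data) = (0.024691) / (0.08932) = 0.27644.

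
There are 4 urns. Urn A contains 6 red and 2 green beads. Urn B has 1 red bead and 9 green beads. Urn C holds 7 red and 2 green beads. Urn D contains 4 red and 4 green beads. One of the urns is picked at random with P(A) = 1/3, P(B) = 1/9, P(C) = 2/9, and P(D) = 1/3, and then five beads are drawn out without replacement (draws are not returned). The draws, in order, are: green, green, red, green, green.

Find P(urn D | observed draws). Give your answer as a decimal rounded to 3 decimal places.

0.300

For each hypothesis, P(data | H) works out to: P(data | urn A) = (2/8)(1/7)(6/6)(0/5) = 0; P(data | urn B) = (9/10)(8/9)(1/8)(7/7)(6/6) = 1/10; P(data | urn C) = (2/9)(1/8)(7/7)(0/6) = 0; P(data | urn D) = (4/8)(3/7)(4/6)(2/5)(1/4) = 1/70.
Multiplying each by its prior: 1/3 · 0 = 0, 1/9 · 1/10 = 1/90, 2/9 · 0 = 0, 1/3 · 1/70 = 1/210; these sum to 1/63.
So P(urn D | data) = (1/210) / (1/63) = 3/10.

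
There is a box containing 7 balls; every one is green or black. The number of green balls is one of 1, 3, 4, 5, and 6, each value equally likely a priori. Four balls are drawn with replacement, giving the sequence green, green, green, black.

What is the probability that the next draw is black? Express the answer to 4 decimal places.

0.3257

For each hypothesis, P(data | H) works out to: P(data | r = 1) = (1/7)(1/7)(1/7)(6/7) = 0.002499; P(data | r = 3) = (3/7)(3/7)(3/7)(4/7) = 0.044981; P(data | r = 4) = (4/7)(4/7)(4/7)(3/7) = 0.079967; P(data | r = 5) = (5/7)(5/7)(5/7)(2/7) = 0.10412; P(data | r = 6) = (6/7)(6/7)(6/7)(1/7) = 0.089963.
Weighting by the prior gives 1/5 · 0.002499 = 0.00049979, 1/5 · 0.044981 = 0.0089963, 1/5 · 0.079967 = 0.015993, 1/5 · 0.10412 = 0.020825, 1/5 · 0.089963 = 0.017993; these sum to 0.064307.
Dividing through by the total gives posterior P(r = 1 | data) = 0.007772, P(r = 3 | data) = 0.1399, P(r = 4 | data) = 0.2487, P(r = 5 | data) = 0.32383, P(r = 6 | data) = 0.27979.
So P(black next | data) = Σ P(black next | H) P(H | data) = (6/7)(0.007772) + (4/7)(0.1399) + (3/7)(0.2487) + (2/7)(0.32383) + (1/7)(0.27979) = 0.32568.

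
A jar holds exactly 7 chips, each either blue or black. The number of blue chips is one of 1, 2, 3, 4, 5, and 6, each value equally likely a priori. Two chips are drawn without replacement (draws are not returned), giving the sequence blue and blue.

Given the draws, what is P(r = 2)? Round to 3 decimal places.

Under each hypothesis, the probability of the observed sequence is: P(data | r = 1) = (1/7)(0/6) = 0; P(data | r = 2) = (2/7)(1/6) = 1/21; P(data | r = 3) = (3/7)(2/6) = 1/7; P(data | r = 4) = (4/7)(3/6) = 2/7; P(data | r = 5) = (5/7)(4/6) = 10/21; P(data | r = 6) = (6/7)(5/6) = 5/7.
Weighting by the prior gives 1/6 · 0 = 0, 1/6 · 1/21 = 1/126, 1/6 · 1/7 = 1/42, 1/6 · 2/7 = 1/21, 1/6 · 10/21 = 5/63, 1/6 · 5/7 = 5/42; summing to 5/18.
So P(r = 2 | data) = (1/126) / (5/18) = 1/35.

0.029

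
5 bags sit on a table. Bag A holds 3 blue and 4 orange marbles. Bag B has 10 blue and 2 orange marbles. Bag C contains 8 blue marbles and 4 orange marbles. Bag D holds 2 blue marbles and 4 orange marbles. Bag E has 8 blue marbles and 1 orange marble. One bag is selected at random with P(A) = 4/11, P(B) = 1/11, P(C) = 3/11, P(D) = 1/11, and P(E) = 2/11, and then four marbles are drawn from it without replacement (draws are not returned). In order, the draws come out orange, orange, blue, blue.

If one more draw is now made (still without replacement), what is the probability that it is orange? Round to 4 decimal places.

The likelihood of the observed sequence under each hypothesis: P(data | bag A) = (4/7)(3/6)(3/5)(2/4) = 0.085714; P(data | bag B) = (2/12)(1/11)(10/10)(9/9) = 0.015152; P(data | bag C) = (4/12)(3/11)(8/10)(7/9) = 0.056566; P(data | bag D) = (4/6)(3/5)(2/4)(1/3) = 0.066667; P(data | bag E) = (1/9)(0/8) = 0.
Weighting by the prior gives 4/11 · 0.085714 = 0.031169, 1/11 · 0.015152 = 0.0013774, 3/11 · 0.056566 = 0.015427, 1/11 · 0.066667 = 0.0060606, 2/11 · 0 = 0; with total 0.054034.
The posterior is then P(bag A | data) = 0.57684, P(bag B | data) = 0.025492, P(bag C | data) = 0.28551, P(bag D | data) = 0.11216, P(bag E | data) = 0.
The predictive probability is P(orange next | data) = (2/3)(0.57684) + (0)(0.025492) + (1/4)(0.28551) + (1)(0.11216) = 0.5681.

0.5681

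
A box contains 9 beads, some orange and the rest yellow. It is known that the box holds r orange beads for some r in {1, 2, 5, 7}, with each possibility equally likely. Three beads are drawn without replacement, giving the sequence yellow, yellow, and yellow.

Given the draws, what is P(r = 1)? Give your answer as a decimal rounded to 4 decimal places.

For each hypothesis, P(data | H) works out to: P(data | r = 1) = (8/9)(7/8)(6/7) = 2/3; P(data | r = 2) = (7/9)(6/8)(5/7) = 5/12; P(data | r = 5) = (4/9)(3/8)(2/7) = 1/21; P(data | r = 7) = (2/9)(1/8)(0/7) = 0.
Weighting by the prior gives 1/4 · 2/3 = 1/6, 1/4 · 5/12 = 5/48, 1/4 · 1/21 = 1/84, 1/4 · 0 = 0; these sum to 95/336.
Therefore the posterior P(r = 1 | data) = (1/6) / (95/336) = 56/95.

0.5895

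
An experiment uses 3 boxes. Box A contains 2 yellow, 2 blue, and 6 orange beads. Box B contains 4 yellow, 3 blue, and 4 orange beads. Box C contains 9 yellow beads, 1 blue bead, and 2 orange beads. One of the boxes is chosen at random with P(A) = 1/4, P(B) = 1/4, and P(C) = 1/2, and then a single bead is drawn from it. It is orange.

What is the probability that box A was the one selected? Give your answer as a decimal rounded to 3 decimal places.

0.463

For each hypothesis, P(data | H) works out to: P(data | box A) = (6/10) = 3/5; P(data | box B) = (4/11) = 4/11; P(data | box C) = (2/12) = 1/6.
The prior-weighted likelihoods are 1/4 · 3/5 = 3/20, 1/4 · 4/11 = 1/11, 1/2 · 1/6 = 1/12; summing to 107/330.
Hence P(box A | data) = (3/20) / (107/330) = 99/214.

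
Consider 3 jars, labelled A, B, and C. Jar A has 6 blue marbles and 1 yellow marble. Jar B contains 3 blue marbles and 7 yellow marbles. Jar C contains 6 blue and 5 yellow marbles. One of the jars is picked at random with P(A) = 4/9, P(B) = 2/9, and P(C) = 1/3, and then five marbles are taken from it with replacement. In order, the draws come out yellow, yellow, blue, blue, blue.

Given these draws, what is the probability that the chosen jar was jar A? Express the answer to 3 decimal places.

For each hypothesis, P(data | H) works out to: P(data | jar A) = (1/7)(1/7)(6/7)(6/7)(6/7) = 0.012852; P(data | jar B) = (7/10)(7/10)(3/10)(3/10)(3/10) = 0.01323; P(data | jar C) = (5/11)(5/11)(6/11)(6/11)(6/11) = 0.03353.
Weighting by the prior gives 4/9 · 0.012852 = 0.0057119, 2/9 · 0.01323 = 0.00294, 1/3 · 0.03353 = 0.011177; with total 0.019828.
So P(jar A | data) = (0.0057119) / (0.019828) = 0.28807.

0.288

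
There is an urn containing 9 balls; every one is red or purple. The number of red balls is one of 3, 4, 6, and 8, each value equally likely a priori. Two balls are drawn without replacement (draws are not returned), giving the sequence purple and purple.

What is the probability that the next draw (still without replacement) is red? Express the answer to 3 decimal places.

0.526

Compute the likelihood of the observed sequence for each case: P(data | r = 3) = (6/9)(5/8) = 5/12; P(data | r = 4) = (5/9)(4/8) = 5/18; P(data | r = 6) = (3/9)(2/8) = 1/12; P(data | r = 8) = (1/9)(0/8) = 0.
Multiplying each by its prior: 1/4 · 5/12 = 5/48, 1/4 · 5/18 = 5/72, 1/4 · 1/12 = 1/48, 1/4 · 0 = 0; summing to 7/36.
Normalising, the posterior is P(r = 3 | data) = 15/28, P(r = 4 | data) = 5/14, P(r = 6 | data) = 3/28, P(r = 8 | data) = 0.
So P(red next | data) = Σ P(red next | H) P(H | data) = (3/7)(15/28) + (4/7)(5/14) + (6/7)(3/28) = 103/196.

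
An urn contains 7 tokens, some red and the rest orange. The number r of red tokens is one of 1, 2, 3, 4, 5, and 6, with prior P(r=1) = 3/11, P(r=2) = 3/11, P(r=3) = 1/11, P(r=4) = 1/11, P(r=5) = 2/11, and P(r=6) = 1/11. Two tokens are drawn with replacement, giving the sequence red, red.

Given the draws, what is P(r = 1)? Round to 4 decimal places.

0.0238

For each hypothesis, P(data | H) works out to: P(data | r = 1) = (1/7)(1/7) = 1/49; P(data | r = 2) = (2/7)(2/7) = 4/49; P(data | r = 3) = (3/7)(3/7) = 9/49; P(data | r = 4) = (4/7)(4/7) = 16/49; P(data | r = 5) = (5/7)(5/7) = 25/49; P(data | r = 6) = (6/7)(6/7) = 36/49.
The prior-weighted likelihoods are 3/11 · 1/49 = 3/539, 3/11 · 4/49 = 12/539, 1/11 · 9/49 = 9/539, 1/11 · 16/49 = 16/539, 2/11 · 25/49 = 50/539, 1/11 · 36/49 = 36/539; summing to 18/77.
Hence P(r = 1 | data) = (3/539) / (18/77) = 1/42.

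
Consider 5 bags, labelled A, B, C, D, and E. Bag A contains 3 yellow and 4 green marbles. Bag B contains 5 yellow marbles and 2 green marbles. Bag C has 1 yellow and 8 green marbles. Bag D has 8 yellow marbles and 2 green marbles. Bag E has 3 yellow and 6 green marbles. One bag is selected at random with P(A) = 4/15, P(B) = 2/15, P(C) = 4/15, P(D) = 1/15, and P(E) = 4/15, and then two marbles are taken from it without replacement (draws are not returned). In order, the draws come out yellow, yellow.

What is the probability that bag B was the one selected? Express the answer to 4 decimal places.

0.3841

The likelihood of the observed sequence under each hypothesis: P(data | bag A) = (3/7)(2/6) = 0.14286; P(data | bag B) = (5/7)(4/6) = 0.47619; P(data | bag C) = (1/9)(0/8) = 0; P(data | bag D) = (8/10)(7/9) = 0.62222; P(data | bag E) = (3/9)(2/8) = 0.083333.
Weighting by the prior gives 4/15 · 0.14286 = 0.038095, 2/15 · 0.47619 = 0.063492, 4/15 · 0 = 0, 1/15 · 0.62222 = 0.041481, 4/15 · 0.083333 = 0.022222; with total 0.16529.
So P(bag B | data) = (0.063492) / (0.16529) = 0.38412.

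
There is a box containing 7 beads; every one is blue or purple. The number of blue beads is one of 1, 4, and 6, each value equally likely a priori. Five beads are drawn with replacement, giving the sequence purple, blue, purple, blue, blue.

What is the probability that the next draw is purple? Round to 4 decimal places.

0.3727

Under each hypothesis, the probability of the observed sequence is: P(data | r = 1) = (6/7)(1/7)(6/7)(1/7)(1/7) = 0.002142; P(data | r = 4) = (3/7)(4/7)(3/7)(4/7)(4/7) = 0.034271; P(data | r = 6) = (1/7)(6/7)(1/7)(6/7)(6/7) = 0.012852.
Multiplying each by its prior: 1/3 · 0.002142 = 0.00071399, 1/3 · 0.034271 = 0.011424, 1/3 · 0.012852 = 0.0042839; with total 0.016422.
The posterior is then P(r = 1 | data) = 0.043478, P(r = 4 | data) = 0.69565, P(r = 6 | data) = 0.26087.
Averaging over the posterior, P(purple next | data) = (6/7)(0.043478) + (3/7)(0.69565) + (1/7)(0.26087) = 0.37267.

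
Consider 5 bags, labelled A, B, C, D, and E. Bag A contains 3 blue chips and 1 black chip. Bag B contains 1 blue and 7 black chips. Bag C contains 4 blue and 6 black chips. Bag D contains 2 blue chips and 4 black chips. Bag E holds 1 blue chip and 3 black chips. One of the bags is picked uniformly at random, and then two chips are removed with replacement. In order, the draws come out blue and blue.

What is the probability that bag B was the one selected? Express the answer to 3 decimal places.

The likelihood of the observed sequence under each hypothesis: P(data | bag A) = (3/4)(3/4) = 0.5625; P(data | bag B) = (1/8)(1/8) = 0.015625; P(data | bag C) = (4/10)(4/10) = 0.16; P(data | bag D) = (2/6)(2/6) = 0.11111; P(data | bag E) = (1/4)(1/4) = 0.0625.
Multiplying each by its prior: 1/5 · 0.5625 = 0.1125, 1/5 · 0.015625 = 0.003125, 1/5 · 0.16 = 0.032, 1/5 · 0.11111 = 0.022222, 1/5 · 0.0625 = 0.0125; summing to 0.18235.
Hence P(bag B | data) = (0.003125) / (0.18235) = 0.017138.

0.017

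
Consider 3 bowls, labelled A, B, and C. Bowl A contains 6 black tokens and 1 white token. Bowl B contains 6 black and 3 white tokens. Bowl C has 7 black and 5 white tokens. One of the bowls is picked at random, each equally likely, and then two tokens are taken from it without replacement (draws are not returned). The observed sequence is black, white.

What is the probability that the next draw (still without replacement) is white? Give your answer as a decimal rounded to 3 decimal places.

Under each hypothesis, the probability of the observed sequence is: P(data | bowl A) = (6/7)(1/6) = 1/7; P(data | bowl B) = (6/9)(3/8) = 1/4; P(data | bowl C) = (7/12)(5/11) = 35/132.
Weighting by the prior gives 1/3 · 1/7 = 1/21, 1/3 · 1/4 = 1/12, 1/3 · 35/132 = 35/396; with total 152/693.
Normalising, the posterior is P(bowl A | data) = 33/152, P(bowl B | data) = 231/608, P(bowl C | data) = 245/608.
The predictive probability is P(white next | data) = (0)(33/152) + (2/7)(231/608) + (2/5)(245/608) = 41/152.

0.270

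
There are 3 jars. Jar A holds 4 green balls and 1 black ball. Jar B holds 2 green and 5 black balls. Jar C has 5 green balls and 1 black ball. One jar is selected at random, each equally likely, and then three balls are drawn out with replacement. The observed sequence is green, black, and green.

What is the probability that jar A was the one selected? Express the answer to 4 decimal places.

For each hypothesis, P(data | H) works out to: P(data | jar A) = (4/5)(1/5)(4/5) = 0.128; P(data | jar B) = (2/7)(5/7)(2/7) = 0.058309; P(data | jar C) = (5/6)(1/6)(5/6) = 0.11574.
Multiplying each by its prior: 1/3 · 0.128 = 0.042667, 1/3 · 0.058309 = 0.019436, 1/3 · 0.11574 = 0.03858; summing to 0.10068.
Therefore the posterior P(jar A | data) = (0.042667) / (0.10068) = 0.42377.

0.4238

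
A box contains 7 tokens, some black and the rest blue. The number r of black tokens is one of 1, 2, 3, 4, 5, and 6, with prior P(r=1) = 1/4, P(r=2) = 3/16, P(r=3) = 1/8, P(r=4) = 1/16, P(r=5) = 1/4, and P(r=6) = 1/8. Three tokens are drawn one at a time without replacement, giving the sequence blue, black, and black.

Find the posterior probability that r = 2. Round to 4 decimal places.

Under each hypothesis, the probability of the observed sequence is: P(data | r = 1) = (6/7)(1/6)(0/5) = 0; P(data | r = 2) = (5/7)(2/6)(1/5) = 0.047619; P(data | r = 3) = (4/7)(3/6)(2/5) = 0.11429; P(data | r = 4) = (3/7)(4/6)(3/5) = 0.17143; P(data | r = 5) = (2/7)(5/6)(4/5) = 0.19048; P(data | r = 6) = (1/7)(6/6)(5/5) = 0.14286.
The prior-weighted likelihoods are 1/4 · 0 = 0, 3/16 · 0.047619 = 0.0089286, 1/8 · 0.11429 = 0.014286, 1/16 · 0.17143 = 0.010714, 1/4 · 0.19048 = 0.047619, 1/8 · 0.14286 = 0.017857; with total 0.099405.
By Bayes' rule, P(r = 2 | data) = (0.0089286) / (0.099405) = 0.08982.

0.0898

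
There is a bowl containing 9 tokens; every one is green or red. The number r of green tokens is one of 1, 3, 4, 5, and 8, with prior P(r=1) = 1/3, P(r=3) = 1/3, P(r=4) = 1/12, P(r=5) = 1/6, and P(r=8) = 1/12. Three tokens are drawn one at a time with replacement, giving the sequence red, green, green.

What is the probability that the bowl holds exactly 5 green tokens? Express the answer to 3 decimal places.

The likelihood of the observed sequence under each hypothesis: P(data | r = 1) = (8/9)(1/9)(1/9) = 0.010974; P(data | r = 3) = (6/9)(3/9)(3/9) = 0.074074; P(data | r = 4) = (5/9)(4/9)(4/9) = 0.10974; P(data | r = 5) = (4/9)(5/9)(5/9) = 0.13717; P(data | r = 8) = (1/9)(8/9)(8/9) = 0.087791.
Multiplying each by its prior: 1/3 · 0.010974 = 0.003658, 1/3 · 0.074074 = 0.024691, 1/12 · 0.10974 = 0.0091449, 1/6 · 0.13717 = 0.022862, 1/12 · 0.087791 = 0.007316; with total 0.067673.
Hence P(r = 5 | data) = (0.022862) / (0.067673) = 0.33784.

0.338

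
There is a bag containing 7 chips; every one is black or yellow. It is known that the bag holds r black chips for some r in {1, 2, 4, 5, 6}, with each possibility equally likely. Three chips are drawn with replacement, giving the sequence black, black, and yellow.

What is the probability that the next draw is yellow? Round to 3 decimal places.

0.371

Compute the likelihood of the observed sequence for each case: P(data | r = 1) = (1/7)(1/7)(6/7) = 0.017493; P(data | r = 2) = (2/7)(2/7)(5/7) = 0.058309; P(data | r = 4) = (4/7)(4/7)(3/7) = 0.13994; P(data | r = 5) = (5/7)(5/7)(2/7) = 0.14577; P(data | r = 6) = (6/7)(6/7)(1/7) = 0.10496.
The prior-weighted likelihoods are 1/5 · 0.017493 = 0.0034985, 1/5 · 0.058309 = 0.011662, 1/5 · 0.13994 = 0.027988, 1/5 · 0.14577 = 0.029155, 1/5 · 0.10496 = 0.020991; with total 0.093294.
Dividing through by the total gives posterior P(r = 1 | data) = 0.0375, P(r = 2 | data) = 0.125, P(r = 4 | data) = 0.3, P(r = 5 | data) = 0.3125, P(r = 6 | data) = 0.225.
The predictive probability is P(yellow next | data) = (6/7)(0.0375) + (5/7)(0.125) + (3/7)(0.3) + (2/7)(0.3125) + (1/7)(0.225) = 0.37143.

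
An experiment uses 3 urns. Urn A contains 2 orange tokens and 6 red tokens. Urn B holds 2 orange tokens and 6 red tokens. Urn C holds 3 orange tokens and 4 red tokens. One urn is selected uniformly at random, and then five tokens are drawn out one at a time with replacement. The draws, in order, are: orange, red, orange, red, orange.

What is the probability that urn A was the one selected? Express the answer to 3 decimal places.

0.203

Under each hypothesis, the probability of the observed sequence is: P(data | urn A) = (2/8)(6/8)(2/8)(6/8)(2/8) = 0.0087891; P(data | urn B) = (2/8)(6/8)(2/8)(6/8)(2/8) = 0.0087891; P(data | urn C) = (3/7)(4/7)(3/7)(4/7)(3/7) = 0.025704.
Weighting by the prior gives 1/3 · 0.0087891 = 0.0029297, 1/3 · 0.0087891 = 0.0029297, 1/3 · 0.025704 = 0.0085679; with total 0.014427.
By Bayes' rule, P(urn A | data) = (0.0029297) / (0.014427) = 0.20307.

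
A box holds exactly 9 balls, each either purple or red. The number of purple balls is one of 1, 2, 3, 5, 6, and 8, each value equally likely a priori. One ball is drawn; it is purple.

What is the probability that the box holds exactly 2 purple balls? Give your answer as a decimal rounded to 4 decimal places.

For each hypothesis, P(data | H) works out to: P(data | r = 1) = (1/9) = 1/9; P(data | r = 2) = (2/9) = 2/9; P(data | r = 3) = (3/9) = 1/3; P(data | r = 5) = (5/9) = 5/9; P(data | r = 6) = (6/9) = 2/3; P(data | r = 8) = (8/9) = 8/9.
The prior-weighted likelihoods are 1/6 · 1/9 = 1/54, 1/6 · 2/9 = 1/27, 1/6 · 1/3 = 1/18, 1/6 · 5/9 = 5/54, 1/6 · 2/3 = 1/9, 1/6 · 8/9 = 4/27; with total 25/54.
By Bayes' rule, P(r = 2 | data) = (1/27) / (25/54) = 2/25.

0.0800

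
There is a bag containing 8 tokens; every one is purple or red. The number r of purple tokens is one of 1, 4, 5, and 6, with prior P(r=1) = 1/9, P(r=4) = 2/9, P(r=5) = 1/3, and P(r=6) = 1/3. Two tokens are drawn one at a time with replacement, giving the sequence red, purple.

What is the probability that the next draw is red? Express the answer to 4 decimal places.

The likelihood of the observed sequence under each hypothesis: P(data | r = 1) = (7/8)(1/8) = 7/64; P(data | r = 4) = (4/8)(4/8) = 1/4; P(data | r = 5) = (3/8)(5/8) = 15/64; P(data | r = 6) = (2/8)(6/8) = 3/16.
Weighting by the prior gives 1/9 · 7/64 = 7/576, 2/9 · 1/4 = 1/18, 1/3 · 15/64 = 5/64, 1/3 · 3/16 = 1/16; with total 5/24.
Dividing through by the total gives posterior P(r = 1 | data) = 7/120, P(r = 4 | data) = 4/15, P(r = 5 | data) = 3/8, P(r = 6 | data) = 3/10.
The predictive probability is P(red next | data) = (7/8)(7/120) + (1/2)(4/15) + (3/8)(3/8) + (1/4)(3/10) = 2/5.

0.4000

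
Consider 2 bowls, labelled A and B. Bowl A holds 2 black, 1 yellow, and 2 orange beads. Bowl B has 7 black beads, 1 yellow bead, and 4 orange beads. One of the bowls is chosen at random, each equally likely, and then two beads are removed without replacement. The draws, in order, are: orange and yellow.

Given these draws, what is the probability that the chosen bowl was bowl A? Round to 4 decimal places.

0.7674

Compute the likelihood of the observed sequence for each case: P(data | bowl A) = (2/5)(1/4) = 1/10; P(data | bowl B) = (4/12)(1/11) = 1/33.
Multiplying each by its prior: 1/2 · 1/10 = 1/20, 1/2 · 1/33 = 1/66; with total 43/660.
So P(bowl A | data) = (1/20) / (43/660) = 33/43.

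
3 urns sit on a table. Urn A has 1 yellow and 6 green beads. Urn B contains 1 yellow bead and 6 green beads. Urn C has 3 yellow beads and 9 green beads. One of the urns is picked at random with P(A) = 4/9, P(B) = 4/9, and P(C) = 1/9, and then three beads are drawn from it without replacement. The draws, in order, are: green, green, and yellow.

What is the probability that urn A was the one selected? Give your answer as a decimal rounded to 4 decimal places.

Under each hypothesis, the probability of the observed sequence is: P(data | urn A) = (6/7)(5/6)(1/5) = 0.14286; P(data | urn B) = (6/7)(5/6)(1/5) = 0.14286; P(data | urn C) = (9/12)(8/11)(3/10) = 0.16364.
The prior-weighted likelihoods are 4/9 · 0.14286 = 0.063492, 4/9 · 0.14286 = 0.063492, 1/9 · 0.16364 = 0.018182; summing to 0.14517.
By Bayes' rule, P(urn A | data) = (0.063492) / (0.14517) = 0.43738.

0.4374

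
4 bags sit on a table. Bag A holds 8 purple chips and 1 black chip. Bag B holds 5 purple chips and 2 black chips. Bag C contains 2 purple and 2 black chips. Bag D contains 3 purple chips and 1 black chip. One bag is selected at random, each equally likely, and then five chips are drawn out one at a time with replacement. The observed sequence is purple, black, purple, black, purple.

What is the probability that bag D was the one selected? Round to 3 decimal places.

Under each hypothesis, the probability of the observed sequence is: P(data | bag A) = (8/9)(1/9)(8/9)(1/9)(8/9) = 0.0086708; P(data | bag B) = (5/7)(2/7)(5/7)(2/7)(5/7) = 0.02975; P(data | bag C) = (2/4)(2/4)(2/4)(2/4)(2/4) = 0.03125; P(data | bag D) = (3/4)(1/4)(3/4)(1/4)(3/4) = 0.026367.
Multiplying each by its prior: 1/4 · 0.0086708 = 0.0021677, 1/4 · 0.02975 = 0.0074374, 1/4 · 0.03125 = 0.0078125, 1/4 · 0.026367 = 0.0065918; with total 0.024009.
Hence P(bag D | data) = (0.0065918) / (0.024009) = 0.27455.

0.275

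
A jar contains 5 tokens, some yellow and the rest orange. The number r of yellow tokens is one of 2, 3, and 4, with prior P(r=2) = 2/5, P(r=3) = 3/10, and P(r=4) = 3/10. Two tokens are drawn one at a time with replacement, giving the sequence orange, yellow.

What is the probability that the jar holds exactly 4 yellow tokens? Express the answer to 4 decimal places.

For each hypothesis, P(data | H) works out to: P(data | r = 2) = (3/5)(2/5) = 6/25; P(data | r = 3) = (2/5)(3/5) = 6/25; P(data | r = 4) = (1/5)(4/5) = 4/25.
Weighting by the prior gives 2/5 · 6/25 = 12/125, 3/10 · 6/25 = 9/125, 3/10 · 4/25 = 6/125; with total 27/125.
Therefore the posterior P(r = 4 | data) = (6/125) / (27/125) = 2/9.

0.2222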